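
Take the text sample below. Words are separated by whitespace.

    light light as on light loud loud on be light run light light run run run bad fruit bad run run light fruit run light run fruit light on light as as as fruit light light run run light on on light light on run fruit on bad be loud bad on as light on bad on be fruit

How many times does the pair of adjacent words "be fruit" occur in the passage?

Scanning the 58 overlapping bigram windows for "be fruit":
  position 58–59: be fruit

1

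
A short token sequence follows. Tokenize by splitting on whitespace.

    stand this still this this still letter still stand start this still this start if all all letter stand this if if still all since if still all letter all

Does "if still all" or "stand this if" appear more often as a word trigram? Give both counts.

"if still all": 2 occurrences
"stand this if": 1 occurrence

"if still all" (2 vs 1)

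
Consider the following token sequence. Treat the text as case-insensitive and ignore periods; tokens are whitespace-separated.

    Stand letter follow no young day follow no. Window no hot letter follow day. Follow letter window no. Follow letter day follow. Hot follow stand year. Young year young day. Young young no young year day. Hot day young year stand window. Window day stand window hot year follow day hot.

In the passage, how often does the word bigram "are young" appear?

0

Scanning the 50 overlapping bigram windows for "are young":
  (none found)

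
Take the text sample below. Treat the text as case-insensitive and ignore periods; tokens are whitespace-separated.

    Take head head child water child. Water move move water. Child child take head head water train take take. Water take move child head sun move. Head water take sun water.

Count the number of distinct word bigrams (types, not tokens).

24

31 tokens → 30 bigram windows in total.
Repeated bigrams (each contributes count−1 duplicates):
  child water: 2
  head head: 2
  head water: 2
  take head: 2
  water child: 2
  water take: 2
6 duplicate windows → 30 − 6 = 24 distinct.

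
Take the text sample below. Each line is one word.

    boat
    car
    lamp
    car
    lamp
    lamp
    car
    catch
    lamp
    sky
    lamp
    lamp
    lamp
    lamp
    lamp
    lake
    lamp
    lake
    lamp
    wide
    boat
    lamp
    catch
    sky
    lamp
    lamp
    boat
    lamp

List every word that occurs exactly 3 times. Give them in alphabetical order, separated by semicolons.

Unigram counts meeting the condition (exactly 3 times):
  boat: 3
  car: 3

boat; car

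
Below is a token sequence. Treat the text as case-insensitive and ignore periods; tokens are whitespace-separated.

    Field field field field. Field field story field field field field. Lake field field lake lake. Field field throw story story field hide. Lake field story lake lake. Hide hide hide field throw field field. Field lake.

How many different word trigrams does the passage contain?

37 tokens → 35 trigram windows in total.
Repeated trigrams (each contributes count−1 duplicates):
  field field field: 7
  field field lake: 3
  lake field field: 2
9 duplicate windows → 35 − 9 = 26 distinct.

26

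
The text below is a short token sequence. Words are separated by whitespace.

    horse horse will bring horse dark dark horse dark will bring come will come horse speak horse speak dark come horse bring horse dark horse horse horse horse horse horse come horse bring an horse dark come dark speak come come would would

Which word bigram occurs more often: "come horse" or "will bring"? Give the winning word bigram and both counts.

"come horse" (3 vs 2)

"come horse": 3 occurrences
"will bring": 2 occurrences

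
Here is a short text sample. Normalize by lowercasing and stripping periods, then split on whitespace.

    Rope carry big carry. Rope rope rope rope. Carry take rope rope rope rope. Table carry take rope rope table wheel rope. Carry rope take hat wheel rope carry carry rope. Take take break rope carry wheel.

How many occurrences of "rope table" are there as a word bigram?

2

Scanning the 36 overlapping bigram windows for "rope table":
  position 14–15: rope table
  position 19–20: rope table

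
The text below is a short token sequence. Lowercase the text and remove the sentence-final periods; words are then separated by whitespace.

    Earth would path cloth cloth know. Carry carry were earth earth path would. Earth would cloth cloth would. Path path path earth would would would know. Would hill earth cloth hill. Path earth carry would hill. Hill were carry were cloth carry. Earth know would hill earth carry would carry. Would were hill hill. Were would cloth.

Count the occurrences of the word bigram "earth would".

Scanning the 56 overlapping bigram windows for "earth would":
  position 1–2: earth would
  position 14–15: earth would
  position 22–23: earth would

3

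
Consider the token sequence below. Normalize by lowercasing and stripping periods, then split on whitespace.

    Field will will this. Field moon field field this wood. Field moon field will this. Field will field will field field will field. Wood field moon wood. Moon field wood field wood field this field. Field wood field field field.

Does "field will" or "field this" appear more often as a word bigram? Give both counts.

"field will": 5 occurrences
"field this": 2 occurrences

"field will" (5 vs 2)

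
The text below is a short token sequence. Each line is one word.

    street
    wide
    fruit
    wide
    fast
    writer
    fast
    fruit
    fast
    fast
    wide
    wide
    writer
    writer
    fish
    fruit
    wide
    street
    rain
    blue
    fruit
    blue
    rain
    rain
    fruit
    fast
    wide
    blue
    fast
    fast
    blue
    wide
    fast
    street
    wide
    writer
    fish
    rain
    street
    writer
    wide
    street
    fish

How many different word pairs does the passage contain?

33

43 tokens → 42 bigram windows in total.
Repeated bigrams (each contributes count−1 duplicates):
  fast fast: 2
  fast wide: 2
  fruit fast: 2
  fruit wide: 2
  street wide: 2
  wide fast: 2
  wide street: 2
  wide writer: 2
  … (1 more repeated)
9 duplicate windows → 42 − 9 = 33 distinct.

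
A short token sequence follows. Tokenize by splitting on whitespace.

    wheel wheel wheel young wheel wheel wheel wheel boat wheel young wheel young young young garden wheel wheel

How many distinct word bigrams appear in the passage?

8

18 tokens → 17 bigram windows in total.
Repeated bigrams (each contributes count−1 duplicates):
  wheel wheel: 6
  wheel young: 3
  young wheel: 2
  young young: 2
9 duplicate windows → 17 − 9 = 8 distinct.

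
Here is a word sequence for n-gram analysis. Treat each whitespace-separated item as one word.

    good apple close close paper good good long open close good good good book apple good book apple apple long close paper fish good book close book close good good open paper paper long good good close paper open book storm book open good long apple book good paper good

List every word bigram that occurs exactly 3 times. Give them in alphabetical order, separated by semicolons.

Bigram counts meeting the condition (exactly 3 times):
  close paper: 3
  good book: 3

close paper; good book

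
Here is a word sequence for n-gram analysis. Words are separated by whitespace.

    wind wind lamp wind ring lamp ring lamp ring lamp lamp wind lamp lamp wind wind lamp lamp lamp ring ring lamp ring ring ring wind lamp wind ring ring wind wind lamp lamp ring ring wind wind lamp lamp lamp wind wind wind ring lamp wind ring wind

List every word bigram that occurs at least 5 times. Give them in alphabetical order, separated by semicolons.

Bigram counts meeting the condition (at least 5 times):
  lamp lamp: 7
  lamp ring: 5
  lamp wind: 6
  ring lamp: 5
  ring ring: 5
  wind lamp: 6
  wind wind: 6

lamp lamp; lamp ring; lamp wind; ring lamp; ring ring; wind lamp; wind wind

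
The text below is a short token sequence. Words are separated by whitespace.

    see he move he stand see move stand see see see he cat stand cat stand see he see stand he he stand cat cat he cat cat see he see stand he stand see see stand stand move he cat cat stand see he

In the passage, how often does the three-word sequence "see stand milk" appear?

Scanning the 43 overlapping trigram windows for "see stand milk":
  (none found)

0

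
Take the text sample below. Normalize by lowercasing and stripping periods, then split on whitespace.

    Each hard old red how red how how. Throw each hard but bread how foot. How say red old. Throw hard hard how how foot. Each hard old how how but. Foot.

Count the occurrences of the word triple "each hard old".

Scanning the 30 overlapping trigram windows for "each hard old":
  position 1–3: each hard old
  position 26–28: each hard old

2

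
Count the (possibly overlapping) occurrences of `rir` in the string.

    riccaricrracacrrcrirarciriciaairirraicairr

2

Sliding a length-3 window over the 42 characters (40 positions):
  position 18–20: rir
  position 32–34: rir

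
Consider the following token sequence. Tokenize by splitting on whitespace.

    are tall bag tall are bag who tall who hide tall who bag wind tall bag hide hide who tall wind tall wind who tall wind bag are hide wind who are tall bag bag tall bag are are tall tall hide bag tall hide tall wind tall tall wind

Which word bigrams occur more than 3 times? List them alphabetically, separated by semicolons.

Bigram counts meeting the condition (more than 3 times):
  tall bag: 4
  tall wind: 5

tall bag; tall wind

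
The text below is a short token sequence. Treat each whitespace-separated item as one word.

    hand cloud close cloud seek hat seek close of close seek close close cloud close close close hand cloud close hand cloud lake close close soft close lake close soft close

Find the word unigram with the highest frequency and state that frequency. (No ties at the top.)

"close", 14 times

Unigram frequencies (highest first):
  close: 14
  cloud: 5
  hand: 3
  seek: 3
  lake: 2
  soft: 2
  … (2 more, each ≤ 1)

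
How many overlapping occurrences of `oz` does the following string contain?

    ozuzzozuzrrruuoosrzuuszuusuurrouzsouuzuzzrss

Sliding a length-2 window over the 44 characters (43 positions):
  position 1–2: oz
  position 6–7: oz

2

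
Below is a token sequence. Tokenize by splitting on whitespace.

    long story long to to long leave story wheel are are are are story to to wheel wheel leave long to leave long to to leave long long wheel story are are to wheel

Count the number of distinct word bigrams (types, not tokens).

22

34 tokens → 33 bigram windows in total.
Repeated bigrams (each contributes count−1 duplicates):
  are are: 4
  leave long: 3
  long to: 3
  to to: 3
  to leave: 2
  to wheel: 2
11 duplicate windows → 33 − 11 = 22 distinct.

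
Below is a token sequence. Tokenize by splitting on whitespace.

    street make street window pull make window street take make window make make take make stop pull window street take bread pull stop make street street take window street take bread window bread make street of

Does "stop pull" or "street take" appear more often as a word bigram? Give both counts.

"street take" (4 vs 1)

"stop pull": 1 occurrence
"street take": 4 occurrences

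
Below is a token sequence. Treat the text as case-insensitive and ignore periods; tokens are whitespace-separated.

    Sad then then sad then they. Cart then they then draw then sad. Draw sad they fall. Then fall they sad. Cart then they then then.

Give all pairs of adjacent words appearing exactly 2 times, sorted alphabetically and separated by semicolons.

cart then; sad then; then sad; then then; they then

Bigram counts meeting the condition (exactly 2 times):
  cart then: 2
  sad then: 2
  then sad: 2
  then then: 2
  they then: 2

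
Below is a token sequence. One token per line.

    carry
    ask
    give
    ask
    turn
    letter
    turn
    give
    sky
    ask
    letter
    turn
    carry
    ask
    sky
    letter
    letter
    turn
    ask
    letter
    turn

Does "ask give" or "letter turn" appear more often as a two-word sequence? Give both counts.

"letter turn" (4 vs 1)

"ask give": 1 occurrence
"letter turn": 4 occurrences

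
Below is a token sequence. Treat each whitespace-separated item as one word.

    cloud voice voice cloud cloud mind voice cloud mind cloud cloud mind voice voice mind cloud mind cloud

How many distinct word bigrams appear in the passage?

8

18 tokens → 17 bigram windows in total.
Repeated bigrams (each contributes count−1 duplicates):
  cloud mind: 4
  mind cloud: 3
  cloud cloud: 2
  mind voice: 2
  voice cloud: 2
  voice voice: 2
9 duplicate windows → 17 − 9 = 8 distinct.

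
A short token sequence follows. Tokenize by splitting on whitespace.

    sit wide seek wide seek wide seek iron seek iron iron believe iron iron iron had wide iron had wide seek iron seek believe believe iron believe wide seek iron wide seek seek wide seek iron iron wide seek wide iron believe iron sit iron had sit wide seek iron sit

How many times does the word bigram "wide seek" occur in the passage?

Scanning the 50 overlapping bigram windows for "wide seek":
  position 2–3: wide seek
  position 4–5: wide seek
  position 6–7: wide seek
  position 20–21: wide seek
  position 28–29: wide seek
  position 31–32: wide seek
  position 34–35: wide seek
  position 38–39: wide seek
  position 48–49: wide seek

9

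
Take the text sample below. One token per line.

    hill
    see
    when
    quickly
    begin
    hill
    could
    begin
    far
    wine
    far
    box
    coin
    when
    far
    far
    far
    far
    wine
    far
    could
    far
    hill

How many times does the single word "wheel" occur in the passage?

0

Scanning the 23 tokens for "wheel":
  (none found)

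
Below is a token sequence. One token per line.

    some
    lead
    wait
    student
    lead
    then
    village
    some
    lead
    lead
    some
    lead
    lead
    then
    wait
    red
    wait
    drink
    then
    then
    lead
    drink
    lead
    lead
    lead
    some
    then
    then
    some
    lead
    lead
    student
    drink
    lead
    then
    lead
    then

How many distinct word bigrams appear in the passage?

37 tokens → 36 bigram windows in total.
Repeated bigrams (each contributes count−1 duplicates):
  lead lead: 5
  lead then: 4
  some lead: 4
  drink lead: 2
  lead some: 2
  then lead: 2
  then then: 2
14 duplicate windows → 36 − 14 = 22 distinct.

22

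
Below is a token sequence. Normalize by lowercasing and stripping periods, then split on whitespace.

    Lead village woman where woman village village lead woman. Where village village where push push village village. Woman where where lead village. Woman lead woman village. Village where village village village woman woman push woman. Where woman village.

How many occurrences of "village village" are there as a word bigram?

Scanning the 37 overlapping bigram windows for "village village":
  position 6–7: village village
  position 11–12: village village
  position 16–17: village village
  position 26–27: village village
  position 29–30: village village
  position 30–31: village village

6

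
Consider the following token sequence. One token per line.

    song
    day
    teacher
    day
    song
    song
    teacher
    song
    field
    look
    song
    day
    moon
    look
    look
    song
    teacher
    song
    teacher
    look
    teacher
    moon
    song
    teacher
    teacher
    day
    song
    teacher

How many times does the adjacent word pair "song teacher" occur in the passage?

Scanning the 27 overlapping bigram windows for "song teacher":
  position 6–7: song teacher
  position 16–17: song teacher
  position 18–19: song teacher
  position 23–24: song teacher
  position 27–28: song teacher

5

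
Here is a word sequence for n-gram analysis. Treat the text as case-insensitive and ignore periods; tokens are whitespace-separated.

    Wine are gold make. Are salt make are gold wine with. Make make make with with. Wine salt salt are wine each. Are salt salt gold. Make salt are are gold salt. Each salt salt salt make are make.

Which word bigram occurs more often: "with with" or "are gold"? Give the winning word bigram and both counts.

"are gold" (3 vs 1)

"with with": 1 occurrence
"are gold": 3 occurrences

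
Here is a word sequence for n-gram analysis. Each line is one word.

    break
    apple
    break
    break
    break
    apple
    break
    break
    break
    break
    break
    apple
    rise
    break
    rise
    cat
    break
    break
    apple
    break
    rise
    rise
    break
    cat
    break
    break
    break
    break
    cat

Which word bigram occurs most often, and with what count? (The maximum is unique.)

"break break", 10 times

Bigram frequencies (highest first):
  break break: 10
  break apple: 4
  apple break: 3
  rise break: 2
  break rise: 2
  cat break: 2
  … (4 more, each ≤ 2)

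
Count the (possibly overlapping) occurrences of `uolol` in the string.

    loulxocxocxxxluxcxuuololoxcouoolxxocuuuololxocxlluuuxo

Sliding a length-5 window over the 54 characters (50 positions):
  position 20–24: uolol
  position 39–43: uolol

2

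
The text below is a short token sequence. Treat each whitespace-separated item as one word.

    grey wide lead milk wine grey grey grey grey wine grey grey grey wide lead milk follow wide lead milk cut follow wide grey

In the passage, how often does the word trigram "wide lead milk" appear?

Scanning the 22 overlapping trigram windows for "wide lead milk":
  position 2–4: wide lead milk
  position 14–16: wide lead milk
  position 18–20: wide lead milk

3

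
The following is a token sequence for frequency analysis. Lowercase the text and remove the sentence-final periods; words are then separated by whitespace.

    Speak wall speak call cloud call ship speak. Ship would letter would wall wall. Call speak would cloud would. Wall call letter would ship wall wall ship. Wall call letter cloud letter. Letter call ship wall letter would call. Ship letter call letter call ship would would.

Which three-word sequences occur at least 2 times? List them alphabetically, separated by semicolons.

letter call ship; wall call letter

Trigram counts meeting the condition (at least 2 times):
  letter call ship: 2
  wall call letter: 2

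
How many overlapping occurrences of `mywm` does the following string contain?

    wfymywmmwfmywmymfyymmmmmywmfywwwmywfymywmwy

Sliding a length-4 window over the 43 characters (40 positions):
  position 4–7: mywm
  position 11–14: mywm
  position 24–27: mywm
  position 38–41: mywm

4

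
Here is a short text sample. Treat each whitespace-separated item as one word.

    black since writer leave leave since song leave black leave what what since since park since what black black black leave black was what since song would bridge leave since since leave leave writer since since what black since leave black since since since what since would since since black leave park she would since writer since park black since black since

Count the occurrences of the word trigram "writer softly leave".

0

Scanning the 60 overlapping trigram windows for "writer softly leave":
  (none found)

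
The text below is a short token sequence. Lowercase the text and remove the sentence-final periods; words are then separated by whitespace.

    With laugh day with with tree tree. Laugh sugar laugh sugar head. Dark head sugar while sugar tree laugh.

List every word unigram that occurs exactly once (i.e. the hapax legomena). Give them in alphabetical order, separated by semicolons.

Unigram counts meeting the condition (exactly once (i.e. the hapax legomena)):
  dark: 1
  day: 1
  while: 1

dark; day; while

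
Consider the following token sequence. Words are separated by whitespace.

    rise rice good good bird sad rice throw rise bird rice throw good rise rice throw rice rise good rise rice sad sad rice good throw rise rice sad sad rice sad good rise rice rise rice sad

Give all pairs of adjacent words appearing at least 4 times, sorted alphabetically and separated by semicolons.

rice sad; rise rice

Bigram counts meeting the condition (at least 4 times):
  rice sad: 4
  rise rice: 6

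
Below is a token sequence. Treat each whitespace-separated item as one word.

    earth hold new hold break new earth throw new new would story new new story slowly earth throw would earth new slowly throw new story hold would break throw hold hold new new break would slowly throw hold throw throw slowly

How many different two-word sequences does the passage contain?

41 tokens → 40 bigram windows in total.
Repeated bigrams (each contributes count−1 duplicates):
  new new: 3
  earth throw: 2
  hold new: 2
  new story: 2
  slowly throw: 2
  throw hold: 2
  throw new: 2
8 duplicate windows → 40 − 8 = 32 distinct.

32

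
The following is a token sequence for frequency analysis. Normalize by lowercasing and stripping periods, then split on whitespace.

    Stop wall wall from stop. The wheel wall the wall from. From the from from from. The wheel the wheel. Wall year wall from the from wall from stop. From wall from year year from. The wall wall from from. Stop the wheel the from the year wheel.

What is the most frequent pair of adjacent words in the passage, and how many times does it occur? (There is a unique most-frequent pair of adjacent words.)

Bigram frequencies (highest first):
  wall from: 6
  from the: 5
  the wheel: 4
  from from: 4
  from stop: 3
  the from: 3
  … (16 more, each ≤ 2)

"wall from", 6 times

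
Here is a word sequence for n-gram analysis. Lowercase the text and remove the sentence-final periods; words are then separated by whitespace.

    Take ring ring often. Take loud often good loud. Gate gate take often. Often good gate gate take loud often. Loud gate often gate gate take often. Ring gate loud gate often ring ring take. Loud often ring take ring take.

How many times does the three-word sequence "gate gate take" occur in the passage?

Scanning the 39 overlapping trigram windows for "gate gate take":
  position 10–12: gate gate take
  position 16–18: gate gate take
  position 24–26: gate gate take

3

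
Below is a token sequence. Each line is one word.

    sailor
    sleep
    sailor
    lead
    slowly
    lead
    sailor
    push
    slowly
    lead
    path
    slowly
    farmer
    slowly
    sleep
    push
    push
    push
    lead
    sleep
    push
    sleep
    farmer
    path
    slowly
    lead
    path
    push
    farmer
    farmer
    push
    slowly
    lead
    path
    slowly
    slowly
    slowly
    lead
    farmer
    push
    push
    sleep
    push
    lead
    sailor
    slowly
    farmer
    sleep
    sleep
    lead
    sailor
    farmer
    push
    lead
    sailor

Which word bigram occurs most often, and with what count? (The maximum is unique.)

"slowly lead", 5 times

Bigram frequencies (highest first):
  slowly lead: 5
  lead sailor: 4
  lead path: 3
  path slowly: 3
  sleep push: 3
  push push: 3
  … (25 more, each ≤ 3)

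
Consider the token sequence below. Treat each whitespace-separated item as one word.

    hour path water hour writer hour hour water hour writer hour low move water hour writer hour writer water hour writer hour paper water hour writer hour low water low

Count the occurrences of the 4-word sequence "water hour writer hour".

Scanning the 27 overlapping 4-gram windows for "water hour writer hour":
  position 3–6: water hour writer hour
  position 8–11: water hour writer hour
  position 14–17: water hour writer hour
  position 19–22: water hour writer hour
  position 24–27: water hour writer hour

5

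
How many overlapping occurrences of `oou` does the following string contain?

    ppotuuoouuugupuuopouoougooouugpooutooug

Sliding a length-3 window over the 39 characters (37 positions):
  position 7–9: oou
  position 21–23: oou
  position 26–28: oou
  position 32–34: oou
  position 36–38: oou

5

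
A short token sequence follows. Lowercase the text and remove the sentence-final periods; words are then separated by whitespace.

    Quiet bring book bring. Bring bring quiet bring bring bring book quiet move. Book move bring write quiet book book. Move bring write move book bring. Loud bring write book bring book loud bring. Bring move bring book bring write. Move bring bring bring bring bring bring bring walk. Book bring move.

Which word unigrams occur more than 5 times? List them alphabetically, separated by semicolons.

book; bring; move

Unigram counts meeting the condition (more than 5 times):
  book: 10
  bring: 24
  move: 7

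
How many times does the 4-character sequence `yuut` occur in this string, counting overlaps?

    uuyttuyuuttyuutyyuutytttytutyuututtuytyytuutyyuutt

Sliding a length-4 window over the 50 characters (47 positions):
  position 7–10: yuut
  position 12–15: yuut
  position 17–20: yuut
  position 29–32: yuut
  position 46–49: yuut

5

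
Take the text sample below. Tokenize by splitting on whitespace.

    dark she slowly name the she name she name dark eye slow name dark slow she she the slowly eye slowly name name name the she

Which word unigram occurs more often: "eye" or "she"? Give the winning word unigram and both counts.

"eye": 2 occurrences
"she": 6 occurrences

"she" (6 vs 2)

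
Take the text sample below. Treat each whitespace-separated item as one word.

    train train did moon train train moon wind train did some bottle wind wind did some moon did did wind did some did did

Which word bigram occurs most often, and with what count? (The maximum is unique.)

Bigram frequencies (highest first):
  did some: 3
  train train: 2
  train did: 2
  wind did: 2
  did did: 2
  did moon: 1
  … (11 more, each ≤ 1)

"did some", 3 times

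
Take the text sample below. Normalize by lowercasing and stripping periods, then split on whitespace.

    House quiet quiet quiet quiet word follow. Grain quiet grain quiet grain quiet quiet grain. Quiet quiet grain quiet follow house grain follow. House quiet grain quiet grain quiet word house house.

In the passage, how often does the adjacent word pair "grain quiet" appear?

Scanning the 31 overlapping bigram windows for "grain quiet":
  position 8–9: grain quiet
  position 10–11: grain quiet
  position 12–13: grain quiet
  position 15–16: grain quiet
  position 18–19: grain quiet
  position 26–27: grain quiet
  position 28–29: grain quiet

7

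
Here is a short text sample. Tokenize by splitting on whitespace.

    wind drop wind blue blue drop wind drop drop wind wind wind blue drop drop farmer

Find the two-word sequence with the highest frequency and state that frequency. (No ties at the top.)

"drop wind", 3 times

Bigram frequencies (highest first):
  drop wind: 3
  wind drop: 2
  wind blue: 2
  blue drop: 2
  drop drop: 2
  wind wind: 2
  … (2 more, each ≤ 1)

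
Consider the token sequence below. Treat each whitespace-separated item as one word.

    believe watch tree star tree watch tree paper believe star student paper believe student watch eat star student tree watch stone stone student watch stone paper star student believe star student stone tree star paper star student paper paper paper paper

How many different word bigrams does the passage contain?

41 tokens → 40 bigram windows in total.
Repeated bigrams (each contributes count−1 duplicates):
  star student: 5
  paper paper: 3
  believe star: 2
  paper believe: 2
  paper star: 2
  student paper: 2
  student watch: 2
  tree star: 2
  … (3 more repeated)
15 duplicate windows → 40 − 15 = 25 distinct.

25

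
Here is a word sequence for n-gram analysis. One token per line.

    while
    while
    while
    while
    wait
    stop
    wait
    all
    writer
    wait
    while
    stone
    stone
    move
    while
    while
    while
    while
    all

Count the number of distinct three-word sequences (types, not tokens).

14

19 tokens → 17 trigram windows in total.
Repeated trigrams (each contributes count−1 duplicates):
  while while while: 4
3 duplicate windows → 17 − 3 = 14 distinct.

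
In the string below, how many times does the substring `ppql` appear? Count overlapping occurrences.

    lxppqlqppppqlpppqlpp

Sliding a length-4 window over the 20 characters (17 positions):
  position 3–6: ppql
  position 10–13: ppql
  position 15–18: ppql

3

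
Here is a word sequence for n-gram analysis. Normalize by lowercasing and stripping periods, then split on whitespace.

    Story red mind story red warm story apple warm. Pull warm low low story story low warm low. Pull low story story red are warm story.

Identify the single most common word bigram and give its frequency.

"story red", 3 times

Bigram frequencies (highest first):
  story red: 3
  warm story: 2
  warm low: 2
  low story: 2
  story story: 2
  red mind: 1
  … (13 more, each ≤ 1)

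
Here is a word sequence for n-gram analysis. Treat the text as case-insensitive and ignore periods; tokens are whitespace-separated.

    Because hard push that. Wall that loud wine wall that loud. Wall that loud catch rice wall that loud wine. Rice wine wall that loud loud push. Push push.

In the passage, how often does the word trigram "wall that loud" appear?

Scanning the 27 overlapping trigram windows for "wall that loud":
  position 5–7: wall that loud
  position 9–11: wall that loud
  position 12–14: wall that loud
  position 17–19: wall that loud
  position 23–25: wall that loud

5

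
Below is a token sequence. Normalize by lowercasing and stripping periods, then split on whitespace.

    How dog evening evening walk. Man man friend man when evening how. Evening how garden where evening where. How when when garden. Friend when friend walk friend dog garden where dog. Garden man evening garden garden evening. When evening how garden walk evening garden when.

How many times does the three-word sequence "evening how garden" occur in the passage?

2

Scanning the 43 overlapping trigram windows for "evening how garden":
  position 13–15: evening how garden
  position 39–41: evening how garden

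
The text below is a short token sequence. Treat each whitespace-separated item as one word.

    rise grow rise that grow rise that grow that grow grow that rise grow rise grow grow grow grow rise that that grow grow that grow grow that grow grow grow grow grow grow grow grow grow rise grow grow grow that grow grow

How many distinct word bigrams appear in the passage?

44 tokens → 43 bigram windows in total.
Repeated bigrams (each contributes count−1 duplicates):
  grow grow: 17
  that grow: 7
  grow rise: 5
  grow that: 5
  rise grow: 4
  rise that: 3
35 duplicate windows → 43 − 35 = 8 distinct.

8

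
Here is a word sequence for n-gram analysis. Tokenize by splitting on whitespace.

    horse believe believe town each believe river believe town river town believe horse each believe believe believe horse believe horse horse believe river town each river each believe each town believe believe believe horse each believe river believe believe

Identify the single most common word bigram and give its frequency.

"believe believe", 6 times

Bigram frequencies (highest first):
  believe believe: 6
  each believe: 4
  believe horse: 4
  horse believe: 3
  believe river: 3
  believe town: 2
  … (11 more, each ≤ 2)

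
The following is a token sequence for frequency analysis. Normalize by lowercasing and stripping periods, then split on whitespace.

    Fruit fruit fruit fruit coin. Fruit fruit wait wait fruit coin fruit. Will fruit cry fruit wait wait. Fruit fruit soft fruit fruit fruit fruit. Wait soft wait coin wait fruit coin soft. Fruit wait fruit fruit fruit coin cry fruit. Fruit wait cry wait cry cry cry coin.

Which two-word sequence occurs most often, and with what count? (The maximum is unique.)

"fruit fruit", 11 times

Bigram frequencies (highest first):
  fruit fruit: 11
  fruit wait: 5
  fruit coin: 4
  wait fruit: 4
  coin fruit: 2
  wait wait: 2
  … (16 more, each ≤ 2)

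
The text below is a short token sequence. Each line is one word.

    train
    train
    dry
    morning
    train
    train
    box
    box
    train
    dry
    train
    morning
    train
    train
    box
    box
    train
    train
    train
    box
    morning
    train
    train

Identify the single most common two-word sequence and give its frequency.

Bigram frequencies (highest first):
  train train: 6
  morning train: 3
  train box: 3
  train dry: 2
  box box: 2
  box train: 2
  … (4 more, each ≤ 1)

"train train", 6 times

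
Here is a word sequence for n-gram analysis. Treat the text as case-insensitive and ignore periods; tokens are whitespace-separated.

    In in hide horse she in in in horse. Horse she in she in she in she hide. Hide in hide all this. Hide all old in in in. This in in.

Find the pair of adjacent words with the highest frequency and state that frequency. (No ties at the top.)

Bigram frequencies (highest first):
  in in: 6
  she in: 4
  in she: 3
  in hide: 2
  horse she: 2
  hide all: 2
  … (12 more, each ≤ 1)

"in in", 6 times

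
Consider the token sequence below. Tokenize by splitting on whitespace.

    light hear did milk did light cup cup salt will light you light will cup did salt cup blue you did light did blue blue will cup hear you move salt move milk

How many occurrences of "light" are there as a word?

Scanning the 33 tokens for "light":
  position 1: light
  position 6: light
  position 11: light
  position 13: light
  position 22: light

5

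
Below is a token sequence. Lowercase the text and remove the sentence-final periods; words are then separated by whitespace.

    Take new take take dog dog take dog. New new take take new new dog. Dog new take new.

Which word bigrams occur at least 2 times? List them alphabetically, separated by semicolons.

dog dog; dog new; new new; new take; take dog; take new; take take

Bigram counts meeting the condition (at least 2 times):
  dog dog: 2
  dog new: 2
  new new: 2
  new take: 3
  take dog: 2
  take new: 3
  take take: 2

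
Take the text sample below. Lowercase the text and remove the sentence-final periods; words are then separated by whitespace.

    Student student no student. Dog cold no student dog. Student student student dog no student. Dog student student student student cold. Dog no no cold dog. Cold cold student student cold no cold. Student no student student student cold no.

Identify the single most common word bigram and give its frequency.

"student student", 9 times

Bigram frequencies (highest first):
  student student: 9
  no student: 4
  student dog: 4
  cold no: 3
  student cold: 3
  student no: 2
  … (8 more, each ≤ 2)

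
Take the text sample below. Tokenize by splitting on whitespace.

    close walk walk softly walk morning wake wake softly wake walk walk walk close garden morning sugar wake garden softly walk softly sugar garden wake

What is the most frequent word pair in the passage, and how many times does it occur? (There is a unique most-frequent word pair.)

Bigram frequencies (highest first):
  walk walk: 3
  walk softly: 2
  softly walk: 2
  close walk: 1
  walk morning: 1
  morning wake: 1
  … (14 more, each ≤ 1)

"walk walk", 3 times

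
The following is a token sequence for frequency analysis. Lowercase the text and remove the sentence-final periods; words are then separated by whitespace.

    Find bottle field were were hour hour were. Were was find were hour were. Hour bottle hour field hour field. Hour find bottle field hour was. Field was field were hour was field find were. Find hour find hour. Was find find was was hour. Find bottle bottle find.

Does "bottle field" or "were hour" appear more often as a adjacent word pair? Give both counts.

"bottle field": 2 occurrences
"were hour": 4 occurrences

"were hour" (4 vs 2)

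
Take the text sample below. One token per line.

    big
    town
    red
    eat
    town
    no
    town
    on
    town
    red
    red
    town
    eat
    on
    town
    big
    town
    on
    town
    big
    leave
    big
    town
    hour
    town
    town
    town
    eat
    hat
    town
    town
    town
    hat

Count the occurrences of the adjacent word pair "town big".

Scanning the 32 overlapping bigram windows for "town big":
  position 15–16: town big
  position 19–20: town big

2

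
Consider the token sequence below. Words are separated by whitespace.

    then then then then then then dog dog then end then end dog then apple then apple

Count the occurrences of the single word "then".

Scanning the 17 tokens for "then":
  position 1: then
  position 2: then
  position 3: then
  position 4: then
  position 5: then
  position 6: then
  position 9: then
  position 11: then
  position 14: then
  position 16: then

10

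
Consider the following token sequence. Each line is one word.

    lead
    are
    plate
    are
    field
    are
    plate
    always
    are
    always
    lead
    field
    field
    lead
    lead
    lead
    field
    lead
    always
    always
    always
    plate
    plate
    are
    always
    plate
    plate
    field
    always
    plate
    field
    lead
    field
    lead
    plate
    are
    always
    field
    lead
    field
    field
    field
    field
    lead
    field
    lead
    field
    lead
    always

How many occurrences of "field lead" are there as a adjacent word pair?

8

Scanning the 48 overlapping bigram windows for "field lead":
  position 13–14: field lead
  position 17–18: field lead
  position 31–32: field lead
  position 33–34: field lead
  position 38–39: field lead
  position 43–44: field lead
  position 45–46: field lead
  position 47–48: field lead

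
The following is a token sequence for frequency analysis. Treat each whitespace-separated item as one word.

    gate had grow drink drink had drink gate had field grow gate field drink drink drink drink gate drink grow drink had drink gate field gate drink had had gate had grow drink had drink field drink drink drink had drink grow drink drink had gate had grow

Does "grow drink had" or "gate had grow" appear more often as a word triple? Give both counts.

"grow drink had": 2 occurrences
"gate had grow": 3 occurrences

"gate had grow" (3 vs 2)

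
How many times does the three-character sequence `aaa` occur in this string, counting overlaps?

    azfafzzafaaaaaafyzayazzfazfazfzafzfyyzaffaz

4

Sliding a length-3 window over the 43 characters (41 positions):
  position 10–12: aaa
  position 11–13: aaa
  position 12–14: aaa
  position 13–15: aaa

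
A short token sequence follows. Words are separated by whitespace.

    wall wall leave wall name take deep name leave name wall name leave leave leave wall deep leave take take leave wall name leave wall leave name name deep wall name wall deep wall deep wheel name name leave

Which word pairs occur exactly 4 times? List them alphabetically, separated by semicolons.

leave wall; name leave; wall name

Bigram counts meeting the condition (exactly 4 times):
  leave wall: 4
  name leave: 4
  wall name: 4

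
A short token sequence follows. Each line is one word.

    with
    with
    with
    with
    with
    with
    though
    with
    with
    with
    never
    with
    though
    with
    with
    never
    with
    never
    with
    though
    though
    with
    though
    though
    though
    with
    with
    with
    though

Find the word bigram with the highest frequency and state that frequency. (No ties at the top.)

Bigram frequencies (highest first):
  with with: 10
  with though: 5
  though with: 4
  with never: 3
  never with: 3
  though though: 3

"with with", 10 times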